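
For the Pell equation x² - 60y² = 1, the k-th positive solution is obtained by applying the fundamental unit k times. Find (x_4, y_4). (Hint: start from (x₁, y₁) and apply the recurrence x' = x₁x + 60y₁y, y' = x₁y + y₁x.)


Step 1: Find the fundamental solution (x₁, y₁) of x² - 60y² = 1.
  Expand √60 as a continued fraction. a₀ = ⌊√60⌋ = 7; iterate m_{k+1} = d_k·a_k − m_k, d_{k+1} = (60 − m_{k+1}²)/d_k, a_{k+1} = ⌊(a₀ + m_{k+1})/d_{k+1}⌋ (starting m₀ = 0, d₀ = 1), with convergents p_k = a_k·p_{k-1} + p_{k-2}, q_k = a_k·q_{k-1} + q_{k-2} (p₋₁ = 1, q₋₁ = 0):
  k = 0: a₀ = 7; p₀/q₀ = 7/1; p₀² − 60·q₀² = 49 − 60 = -11.
  k = 1: m = 7, d = 11, a = ⌊(7 + 7)/11⌋ = 1; p/q = (1·7 + 1)/(1·1 + 0) = 8/1; p² − 60·q² = 64 − 60 = 4.
  k = 2: m = 4, d = 4, a = ⌊(7 + 4)/4⌋ = 2; p/q = (2·8 + 7)/(2·1 + 1) = 23/3; p² − 60·q² = 529 − 540 = -11.
  k = 3: m = 4, d = 11, a = ⌊(7 + 4)/11⌋ = 1; p/q = (1·23 + 8)/(1·3 + 1) = 31/4; p² − 60·q² = 961 − 960 = 1.
  The first convergent with p² − 60·q² = 1 gives the fundamental solution (x₁, y₁) = (31, 4).
Step 2: Apply the recurrence (x_{n+1}, y_{n+1}) = (x₁x_n + 60y₁y_n, x₁y_n + y₁x_n) repeatedly.
  From (x_1, y_1) = (31, 4): x_2 = 31·31 + 60·4·4 = 1921; y_2 = 31·4 + 4·31 = 248.
  From (x_2, y_2) = (1921, 248): x_3 = 31·1921 + 60·4·248 = 119071; y_3 = 31·248 + 4·1921 = 15372.
  From (x_3, y_3) = (119071, 15372): x_4 = 31·119071 + 60·4·15372 = 7380481; y_4 = 31·15372 + 4·119071 = 952816.
Step 3: Verify x_4² - 60·y_4² = 54471499791361 - 54471499791360 = 1 (should be 1). ✓

(x_1, y_1) = (31, 4); (x_4, y_4) = (7380481, 952816).


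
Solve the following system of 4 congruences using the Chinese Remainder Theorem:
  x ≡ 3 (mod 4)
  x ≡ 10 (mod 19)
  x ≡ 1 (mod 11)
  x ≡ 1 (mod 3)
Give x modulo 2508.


Product of moduli M = 4 · 19 · 11 · 3 = 2508.
Merge one congruence at a time:
  Start: x ≡ 3 (mod 4).
  Combine with x ≡ 10 (mod 19); new modulus lcm = 76.
    Write x = 3 + 4·t and substitute into x ≡ 10 (mod 19): 4·t ≡ 10 − 3 = 7 (mod 19).
    The inverse of 4 mod 19 is 5 (since 4·5 = 20 = 1·19 + 1), so t ≡ 5·7 = 35 ≡ 16 (mod 19).
    Then x = 3 + 4·16 = 67, valid modulo lcm(4, 19) = 76: x ≡ 67 (mod 76).
  Combine with x ≡ 1 (mod 11); new modulus lcm = 836.
    Write x = 67 + 76·t and substitute into x ≡ 1 (mod 11): 76·t ≡ 1 − 67 = -66 (mod 11).
    Reduce coefficients mod 11: 10·t ≡ 0 (mod 11).
    The inverse of 10 mod 11 is 10 (since 10·10 = 100 = 9·11 + 1), so t ≡ 10·0 = 0 ≡ 0 (mod 11).
    Then x = 67 + 76·0 = 67, valid modulo lcm(76, 11) = 836: x ≡ 67 (mod 836).
  Combine with x ≡ 1 (mod 3); new modulus lcm = 2508.
    Write x = 67 + 836·t and substitute into x ≡ 1 (mod 3): 836·t ≡ 1 − 67 = -66 (mod 3).
    Reduce coefficients mod 3: 2·t ≡ 0 (mod 3).
    The inverse of 2 mod 3 is 2 (since 2·2 = 4 = 1·3 + 1), so t ≡ 2·0 = 0 ≡ 0 (mod 3).
    Then x = 67 + 836·0 = 67, valid modulo lcm(836, 3) = 2508: x ≡ 67 (mod 2508).
Verify against each original: 67 mod 4 = 3, 67 mod 19 = 10, 67 mod 11 = 1, 67 mod 3 = 1.

x ≡ 67 (mod 2508).


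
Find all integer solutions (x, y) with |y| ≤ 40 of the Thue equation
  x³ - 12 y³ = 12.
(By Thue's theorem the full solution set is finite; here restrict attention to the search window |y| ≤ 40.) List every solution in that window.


The equation is x³ - 12y³ = 12. For fixed y, x³ = 12·y³ + 12, so a solution requires the RHS to be a perfect cube.
Strategy: iterate y from -40 to 40, compute RHS = 12·y³ + 12, and check whether it is a (positive or negative) perfect cube.
Check small values of y:
  y = 0: RHS = 12 is not a perfect cube.
  y = 1: RHS = 24 is not a perfect cube.
  y = -1: RHS = 0 = (0)³ ⇒ x = 0 works.
  y = 2: RHS = 108 is not a perfect cube.
  y = -2: RHS = -84 is not a perfect cube.
  y = 3: RHS = 336 is not a perfect cube.
  y = -3: RHS = -312 is not a perfect cube.
Continuing the search up to |y| = 40 finds no further solutions beyond those listed.
Collected solutions: (0, -1).

Solutions (with |y| ≤ 40): (0, -1).


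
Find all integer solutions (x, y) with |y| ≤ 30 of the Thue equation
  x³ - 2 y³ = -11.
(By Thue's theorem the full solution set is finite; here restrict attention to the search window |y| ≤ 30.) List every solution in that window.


The equation is x³ - 2y³ = -11. For fixed y, x³ = 2·y³ − 11, so a solution requires the RHS to be a perfect cube.
Strategy: iterate y from -30 to 30, compute RHS = 2·y³ − 11, and check whether it is a (positive or negative) perfect cube.
Check small values of y:
  y = 0: RHS = -11 is not a perfect cube.
  y = 1: RHS = -9 is not a perfect cube.
  y = -1: RHS = -13 is not a perfect cube.
  y = 2: RHS = 5 is not a perfect cube.
  y = -2: RHS = -27 = (-3)³ ⇒ x = -3 works.
  y = 3: RHS = 43 is not a perfect cube.
  y = -3: RHS = -65 is not a perfect cube.
Continuing the search up to |y| = 30 finds no further solutions beyond those listed.
Collected solutions: (-3, -2).

Solutions (with |y| ≤ 30): (-3, -2).


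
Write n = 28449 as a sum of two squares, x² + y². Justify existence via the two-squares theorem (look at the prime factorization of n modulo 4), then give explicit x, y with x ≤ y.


Step 1: Factor n = 28449 = 3^2 · 29 · 109.
Step 2: Check the mod-4 condition on each prime factor: 3 ≡ 3 (mod 4), exponent 2 (must be even); 29 ≡ 1 (mod 4), exponent 1; 109 ≡ 1 (mod 4), exponent 1.
All primes ≡ 3 (mod 4) appear to even exponent (or don't appear), so by the two-squares theorem n IS expressible as a sum of two squares.
Step 3: Build a representation. Group n = k² · m with k = 3 and m = 29 · 109 = 3161 (a product of primes ≡ 1 (mod 4)); a representation of m scales to one of n via (k·x)² + (k·y)² = k²(x² + y²). Each prime p ≡ 1 (mod 4) is itself a sum of two squares; find a² by testing p − a² for a perfect square:
  29: 29 − 1² = 28, 29 − 2² = 25 = 5² ⇒ 29 = 2² + 5².
  109: 109 − 1² = 108, 109 − 2² = 105, 109 − 3² = 100 = 10² ⇒ 109 = 3² + 10².
  Combine using the Brahmagupta–Fibonacci identity (a² + b²)(c² + d²) = (ac − bd)² + (ad + bc)² = (ac + bd)² + (ad − bc)²:
  29 · 109 = 3161: from (2² + 5²)(3² + 10²), take (2·3 − 5·10, 2·10 + 5·3) = (6 − 50, 20 + 15) = (-44, 35); dropping signs (only squares matter) gives (44, 35); check 44² + 35² = 1936 + 1225 = 3161 ✓.
  Scale by k = 3: (3·44, 3·35) = (132, 105).
Step 4: Order so x ≤ y and verify: 105² + 132² = 11025 + 17424 = 28449 = n. ✓

n = 28449 = 105² + 132² (one valid representation with x ≤ y).


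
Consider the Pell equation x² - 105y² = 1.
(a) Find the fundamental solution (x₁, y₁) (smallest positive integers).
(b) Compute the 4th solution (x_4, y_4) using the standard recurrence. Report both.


Step 1: Find the fundamental solution (x₁, y₁) of x² - 105y² = 1.
  Expand √105 as a continued fraction. a₀ = ⌊√105⌋ = 10; iterate m_{k+1} = d_k·a_k − m_k, d_{k+1} = (105 − m_{k+1}²)/d_k, a_{k+1} = ⌊(a₀ + m_{k+1})/d_{k+1}⌋ (starting m₀ = 0, d₀ = 1), with convergents p_k = a_k·p_{k-1} + p_{k-2}, q_k = a_k·q_{k-1} + q_{k-2} (p₋₁ = 1, q₋₁ = 0):
  k = 0: a₀ = 10; p₀/q₀ = 10/1; p₀² − 105·q₀² = 100 − 105 = -5.
  k = 1: m = 10, d = 5, a = ⌊(10 + 10)/5⌋ = 4; p/q = (4·10 + 1)/(4·1 + 0) = 41/4; p² − 105·q² = 1681 − 1680 = 1.
  The first convergent with p² − 105·q² = 1 gives the fundamental solution (x₁, y₁) = (41, 4).
Step 2: Apply the recurrence (x_{n+1}, y_{n+1}) = (x₁x_n + 105y₁y_n, x₁y_n + y₁x_n) repeatedly.
  From (x_1, y_1) = (41, 4): x_2 = 41·41 + 105·4·4 = 3361; y_2 = 41·4 + 4·41 = 328.
  From (x_2, y_2) = (3361, 328): x_3 = 41·3361 + 105·4·328 = 275561; y_3 = 41·328 + 4·3361 = 26892.
  From (x_3, y_3) = (275561, 26892): x_4 = 41·275561 + 105·4·26892 = 22592641; y_4 = 41·26892 + 4·275561 = 2204816.
Step 3: Verify x_4² - 105·y_4² = 510427427354881 - 510427427354880 = 1 (should be 1). ✓

(x_1, y_1) = (41, 4); (x_4, y_4) = (22592641, 2204816).


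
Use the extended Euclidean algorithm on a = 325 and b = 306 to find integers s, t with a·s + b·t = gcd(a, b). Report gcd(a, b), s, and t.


Euclidean algorithm on (325, 306) — divide until remainder is 0:
  325 = 1 · 306 + 19
  306 = 16 · 19 + 2
  19 = 9 · 2 + 1
  2 = 2 · 1 + 0
gcd(325, 306) = 1.
Track Bezout coefficients alongside the remainders: start with r₀ = 325 = a·1 + b·0 (s = 1, t = 0) and r₁ = 306 = a·0 + b·1 (s = 0, t = 1); each new remainder r_{k+1} = r_{k-1} − q_k·r_k inherits s_{k+1} = s_{k-1} − q_k·s_k, t_{k+1} = t_{k-1} − q_k·t_k, so r_k = a·s_k + b·t_k at every step:
  q = 1: r = 19, s = 1 − 1·0 = 1, t = 0 − 1·1 = -1  (check: 325·1 + 306·(-1) = 19)
  q = 16: r = 2, s = 0 − 16·1 = -16, t = 1 − 16·(-1) = 17  (check: 325·(-16) + 306·17 = 2)
  q = 9: r = 1, s = 1 − 9·(-16) = 145, t = -1 − 9·17 = -154  (check: 325·145 + 306·(-154) = 1)
The row with r = 1 (the gcd) gives the Bezout coefficients s = 145, t = -154.
Result: 325 · (145) + 306 · (-154) = 1.

gcd(325, 306) = 1; s = 145, t = -154 (check: 325·145 + 306·(-154) = 1).


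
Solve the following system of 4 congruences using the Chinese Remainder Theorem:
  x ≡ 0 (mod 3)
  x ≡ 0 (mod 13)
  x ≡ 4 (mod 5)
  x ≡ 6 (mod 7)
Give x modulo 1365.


Product of moduli M = 3 · 13 · 5 · 7 = 1365.
Merge one congruence at a time:
  Start: x ≡ 0 (mod 3).
  Combine with x ≡ 0 (mod 13); new modulus lcm = 39.
    Write x = 0 + 3·t and substitute into x ≡ 0 (mod 13): 3·t ≡ 0 − 0 = 0 (mod 13).
    The inverse of 3 mod 13 is 9 (since 3·9 = 27 = 2·13 + 1), so t ≡ 9·0 = 0 ≡ 0 (mod 13).
    Then x = 0 + 3·0 = 0, valid modulo lcm(3, 13) = 39: x ≡ 0 (mod 39).
  Combine with x ≡ 4 (mod 5); new modulus lcm = 195.
    Write x = 0 + 39·t and substitute into x ≡ 4 (mod 5): 39·t ≡ 4 − 0 = 4 (mod 5).
    Reduce coefficients mod 5: 4·t ≡ 4 (mod 5).
    The inverse of 4 mod 5 is 4 (since 4·4 = 16 = 3·5 + 1), so t ≡ 4·4 = 16 ≡ 1 (mod 5).
    Then x = 0 + 39·1 = 39, valid modulo lcm(39, 5) = 195: x ≡ 39 (mod 195).
  Combine with x ≡ 6 (mod 7); new modulus lcm = 1365.
    Write x = 39 + 195·t and substitute into x ≡ 6 (mod 7): 195·t ≡ 6 − 39 = -33 (mod 7).
    Reduce coefficients mod 7: 6·t ≡ 2 (mod 7).
    The inverse of 6 mod 7 is 6 (since 6·6 = 36 = 5·7 + 1), so t ≡ 6·2 = 12 ≡ 5 (mod 7).
    Then x = 39 + 195·5 = 1014, valid modulo lcm(195, 7) = 1365: x ≡ 1014 (mod 1365).
Verify against each original: 1014 mod 3 = 0, 1014 mod 13 = 0, 1014 mod 5 = 4, 1014 mod 7 = 6.

x ≡ 1014 (mod 1365).


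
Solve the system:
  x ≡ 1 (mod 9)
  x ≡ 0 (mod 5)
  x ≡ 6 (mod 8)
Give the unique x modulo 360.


Moduli 9, 5, 8 are pairwise coprime; by CRT there is a unique solution modulo M = 9 · 5 · 8 = 360.
Solve pairwise, accumulating the modulus:
  Start with x ≡ 1 (mod 9).
  Combine with x ≡ 0 (mod 5): since gcd(9, 5) = 1, we get a unique residue mod 45.
    Write x = 1 + 9·t and substitute into x ≡ 0 (mod 5): 9·t ≡ 0 − 1 = -1 (mod 5).
    Reduce coefficients mod 5: 4·t ≡ 4 (mod 5).
    The inverse of 4 mod 5 is 4 (since 4·4 = 16 = 3·5 + 1), so t ≡ 4·4 = 16 ≡ 1 (mod 5).
    Then x = 1 + 9·1 = 10, valid modulo lcm(9, 5) = 45: x ≡ 10 (mod 45).
  Combine with x ≡ 6 (mod 8): since gcd(45, 8) = 1, we get a unique residue mod 360.
    Write x = 10 + 45·t and substitute into x ≡ 6 (mod 8): 45·t ≡ 6 − 10 = -4 (mod 8).
    Reduce coefficients mod 8: 5·t ≡ 4 (mod 8).
    The inverse of 5 mod 8 is 5 (since 5·5 = 25 = 3·8 + 1), so t ≡ 5·4 = 20 ≡ 4 (mod 8).
    Then x = 10 + 45·4 = 190, valid modulo lcm(45, 8) = 360: x ≡ 190 (mod 360).
Verify: 190 mod 9 = 1 ✓, 190 mod 5 = 0 ✓, 190 mod 8 = 6 ✓.

x ≡ 190 (mod 360).


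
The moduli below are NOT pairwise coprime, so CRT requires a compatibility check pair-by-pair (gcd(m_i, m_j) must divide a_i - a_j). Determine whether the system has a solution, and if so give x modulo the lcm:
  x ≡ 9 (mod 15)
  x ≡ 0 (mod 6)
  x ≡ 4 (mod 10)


Moduli 15, 6, 10 are not pairwise coprime, so CRT works modulo lcm(m_i) when all pairwise compatibility conditions hold.
Pairwise compatibility: gcd(m_i, m_j) must divide a_i - a_j for every pair.
Merge one congruence at a time:
  Start: x ≡ 9 (mod 15).
  Combine with x ≡ 0 (mod 6): gcd(15, 6) = 3; 0 - 9 = -9, which IS divisible by 3, so compatible.
    Write x = 9 + 15·t and substitute into x ≡ 0 (mod 6): 15·t ≡ 0 − 9 = -9 (mod 6).
    Divide the congruence (and modulus) by g = 3: 5·t ≡ -3 (mod 2).
    Reduce coefficients mod 2: 1·t ≡ 1 (mod 2).
    So t ≡ 1 (mod 2).
    Then x = 9 + 15·1 = 24, valid modulo lcm(15, 6) = 30: x ≡ 24 (mod 30).
  Combine with x ≡ 4 (mod 10): gcd(30, 10) = 10; 4 - 24 = -20, which IS divisible by 10, so compatible.
    Write x = 24 + 30·t and substitute into x ≡ 4 (mod 10): 30·t ≡ 4 − 24 = -20 (mod 10).
    Divide the congruence (and modulus) by g = 10: 3·t ≡ -2 (mod 1).
    Modulo 1 every t works; take t = 0.
    Then x = 24 + 30·0 = 24, valid modulo lcm(30, 10) = 30: x ≡ 24 (mod 30).
Verify: 24 mod 15 = 9, 24 mod 6 = 0, 24 mod 10 = 4.

x ≡ 24 (mod 30).


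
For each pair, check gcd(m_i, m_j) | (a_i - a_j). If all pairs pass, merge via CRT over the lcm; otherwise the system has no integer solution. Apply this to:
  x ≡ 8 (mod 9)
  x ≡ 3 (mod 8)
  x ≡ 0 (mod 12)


Moduli 9, 8, 12 are not pairwise coprime, so CRT works modulo lcm(m_i) when all pairwise compatibility conditions hold.
Pairwise compatibility: gcd(m_i, m_j) must divide a_i - a_j for every pair.
Merge one congruence at a time:
  Start: x ≡ 8 (mod 9).
  Combine with x ≡ 3 (mod 8): gcd(9, 8) = 1; 3 - 8 = -5, which IS divisible by 1, so compatible.
    Write x = 8 + 9·t and substitute into x ≡ 3 (mod 8): 9·t ≡ 3 − 8 = -5 (mod 8).
    Reduce coefficients mod 8: 1·t ≡ 3 (mod 8).
    So t ≡ 3 (mod 8).
    Then x = 8 + 9·3 = 35, valid modulo lcm(9, 8) = 72: x ≡ 35 (mod 72).
  Combine with x ≡ 0 (mod 12): gcd(72, 12) = 12, and 0 - 35 = -35 is NOT divisible by 12.
    ⇒ system is inconsistent (no integer solution).

No solution (the system is inconsistent).


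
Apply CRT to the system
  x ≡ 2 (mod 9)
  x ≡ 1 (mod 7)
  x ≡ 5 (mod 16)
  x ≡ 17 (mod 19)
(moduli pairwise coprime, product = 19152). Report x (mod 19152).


Product of moduli M = 9 · 7 · 16 · 19 = 19152.
Merge one congruence at a time:
  Start: x ≡ 2 (mod 9).
  Combine with x ≡ 1 (mod 7); new modulus lcm = 63.
    Write x = 2 + 9·t and substitute into x ≡ 1 (mod 7): 9·t ≡ 1 − 2 = -1 (mod 7).
    Reduce coefficients mod 7: 2·t ≡ 6 (mod 7).
    The inverse of 2 mod 7 is 4 (since 2·4 = 8 = 1·7 + 1), so t ≡ 4·6 = 24 ≡ 3 (mod 7).
    Then x = 2 + 9·3 = 29, valid modulo lcm(9, 7) = 63: x ≡ 29 (mod 63).
  Combine with x ≡ 5 (mod 16); new modulus lcm = 1008.
    Write x = 29 + 63·t and substitute into x ≡ 5 (mod 16): 63·t ≡ 5 − 29 = -24 (mod 16).
    Reduce coefficients mod 16: 15·t ≡ 8 (mod 16).
    The inverse of 15 mod 16 is 15 (since 15·15 = 225 = 14·16 + 1), so t ≡ 15·8 = 120 ≡ 8 (mod 16).
    Then x = 29 + 63·8 = 533, valid modulo lcm(63, 16) = 1008: x ≡ 533 (mod 1008).
  Combine with x ≡ 17 (mod 19); new modulus lcm = 19152.
    Write x = 533 + 1008·t and substitute into x ≡ 17 (mod 19): 1008·t ≡ 17 − 533 = -516 (mod 19).
    Reduce coefficients mod 19: 1·t ≡ 16 (mod 19).
    So t ≡ 16 (mod 19).
    Then x = 533 + 1008·16 = 16661, valid modulo lcm(1008, 19) = 19152: x ≡ 16661 (mod 19152).
Verify against each original: 16661 mod 9 = 2, 16661 mod 7 = 1, 16661 mod 16 = 5, 16661 mod 19 = 17.

x ≡ 16661 (mod 19152).


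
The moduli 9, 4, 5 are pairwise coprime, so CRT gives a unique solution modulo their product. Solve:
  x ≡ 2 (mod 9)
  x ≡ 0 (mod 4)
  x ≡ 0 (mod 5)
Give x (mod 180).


Moduli 9, 4, 5 are pairwise coprime; by CRT there is a unique solution modulo M = 9 · 4 · 5 = 180.
Solve pairwise, accumulating the modulus:
  Start with x ≡ 2 (mod 9).
  Combine with x ≡ 0 (mod 4): since gcd(9, 4) = 1, we get a unique residue mod 36.
    Write x = 2 + 9·t and substitute into x ≡ 0 (mod 4): 9·t ≡ 0 − 2 = -2 (mod 4).
    Reduce coefficients mod 4: 1·t ≡ 2 (mod 4).
    So t ≡ 2 (mod 4).
    Then x = 2 + 9·2 = 20, valid modulo lcm(9, 4) = 36: x ≡ 20 (mod 36).
  Combine with x ≡ 0 (mod 5): since gcd(36, 5) = 1, we get a unique residue mod 180.
    Write x = 20 + 36·t and substitute into x ≡ 0 (mod 5): 36·t ≡ 0 − 20 = -20 (mod 5).
    Reduce coefficients mod 5: 1·t ≡ 0 (mod 5).
    So t ≡ 0 (mod 5).
    Then x = 20 + 36·0 = 20, valid modulo lcm(36, 5) = 180: x ≡ 20 (mod 180).
Verify: 20 mod 9 = 2 ✓, 20 mod 4 = 0 ✓, 20 mod 5 = 0 ✓.

x ≡ 20 (mod 180).


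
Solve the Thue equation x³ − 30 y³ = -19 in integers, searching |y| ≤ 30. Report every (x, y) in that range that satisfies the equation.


The equation is x³ - 30y³ = -19. For fixed y, x³ = 30·y³ − 19, so a solution requires the RHS to be a perfect cube.
Strategy: iterate y from -30 to 30, compute RHS = 30·y³ − 19, and check whether it is a (positive or negative) perfect cube.
Check small values of y:
  y = 0: RHS = -19 is not a perfect cube.
  y = 1: RHS = 11 is not a perfect cube.
  y = -1: RHS = -49 is not a perfect cube.
  y = 2: RHS = 221 is not a perfect cube.
  y = -2: RHS = -259 is not a perfect cube.
  y = 3: RHS = 791 is not a perfect cube.
  y = -3: RHS = -829 is not a perfect cube.
Continuing the search up to |y| = 30 finds no solutions either.
No (x, y) in the scanned range satisfies the equation.

No integer solutions with |y| ≤ 30.


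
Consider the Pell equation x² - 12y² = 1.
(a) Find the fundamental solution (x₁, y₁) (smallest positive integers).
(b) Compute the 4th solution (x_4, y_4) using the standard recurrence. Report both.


Step 1: Find the fundamental solution (x₁, y₁) of x² - 12y² = 1.
  Expand √12 as a continued fraction. a₀ = ⌊√12⌋ = 3; iterate m_{k+1} = d_k·a_k − m_k, d_{k+1} = (12 − m_{k+1}²)/d_k, a_{k+1} = ⌊(a₀ + m_{k+1})/d_{k+1}⌋ (starting m₀ = 0, d₀ = 1), with convergents p_k = a_k·p_{k-1} + p_{k-2}, q_k = a_k·q_{k-1} + q_{k-2} (p₋₁ = 1, q₋₁ = 0):
  k = 0: a₀ = 3; p₀/q₀ = 3/1; p₀² − 12·q₀² = 9 − 12 = -3.
  k = 1: m = 3, d = 3, a = ⌊(3 + 3)/3⌋ = 2; p/q = (2·3 + 1)/(2·1 + 0) = 7/2; p² − 12·q² = 49 − 48 = 1.
  The first convergent with p² − 12·q² = 1 gives the fundamental solution (x₁, y₁) = (7, 2).
Step 2: Apply the recurrence (x_{n+1}, y_{n+1}) = (x₁x_n + 12y₁y_n, x₁y_n + y₁x_n) repeatedly.
  From (x_1, y_1) = (7, 2): x_2 = 7·7 + 12·2·2 = 97; y_2 = 7·2 + 2·7 = 28.
  From (x_2, y_2) = (97, 28): x_3 = 7·97 + 12·2·28 = 1351; y_3 = 7·28 + 2·97 = 390.
  From (x_3, y_3) = (1351, 390): x_4 = 7·1351 + 12·2·390 = 18817; y_4 = 7·390 + 2·1351 = 5432.
Step 3: Verify x_4² - 12·y_4² = 354079489 - 354079488 = 1 (should be 1). ✓

(x_1, y_1) = (7, 2); (x_4, y_4) = (18817, 5432).


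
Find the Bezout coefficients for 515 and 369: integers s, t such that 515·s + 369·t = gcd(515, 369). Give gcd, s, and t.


Euclidean algorithm on (515, 369) — divide until remainder is 0:
  515 = 1 · 369 + 146
  369 = 2 · 146 + 77
  146 = 1 · 77 + 69
  77 = 1 · 69 + 8
  69 = 8 · 8 + 5
  8 = 1 · 5 + 3
  5 = 1 · 3 + 2
  3 = 1 · 2 + 1
  2 = 2 · 1 + 0
gcd(515, 369) = 1.
Track Bezout coefficients alongside the remainders: start with r₀ = 515 = a·1 + b·0 (s = 1, t = 0) and r₁ = 369 = a·0 + b·1 (s = 0, t = 1); each new remainder r_{k+1} = r_{k-1} − q_k·r_k inherits s_{k+1} = s_{k-1} − q_k·s_k, t_{k+1} = t_{k-1} − q_k·t_k, so r_k = a·s_k + b·t_k at every step:
  q = 1: r = 146, s = 1 − 1·0 = 1, t = 0 − 1·1 = -1  (check: 515·1 + 369·(-1) = 146)
  q = 2: r = 77, s = 0 − 2·1 = -2, t = 1 − 2·(-1) = 3  (check: 515·(-2) + 369·3 = 77)
  q = 1: r = 69, s = 1 − 1·(-2) = 3, t = -1 − 1·3 = -4  (check: 515·3 + 369·(-4) = 69)
  q = 1: r = 8, s = -2 − 1·3 = -5, t = 3 − 1·(-4) = 7  (check: 515·(-5) + 369·7 = 8)
  q = 8: r = 5, s = 3 − 8·(-5) = 43, t = -4 − 8·7 = -60  (check: 515·43 + 369·(-60) = 5)
  q = 1: r = 3, s = -5 − 1·43 = -48, t = 7 − 1·(-60) = 67  (check: 515·(-48) + 369·67 = 3)
  q = 1: r = 2, s = 43 − 1·(-48) = 91, t = -60 − 1·67 = -127  (check: 515·91 + 369·(-127) = 2)
  q = 1: r = 1, s = -48 − 1·91 = -139, t = 67 − 1·(-127) = 194  (check: 515·(-139) + 369·194 = 1)
The row with r = 1 (the gcd) gives the Bezout coefficients s = -139, t = 194.
Result: 515 · (-139) + 369 · (194) = 1.

gcd(515, 369) = 1; s = -139, t = 194 (check: 515·(-139) + 369·194 = 1).


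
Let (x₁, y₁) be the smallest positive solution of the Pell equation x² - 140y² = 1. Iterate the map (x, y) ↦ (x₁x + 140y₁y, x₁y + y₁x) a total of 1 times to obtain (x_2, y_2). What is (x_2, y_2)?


Step 1: Find the fundamental solution (x₁, y₁) of x² - 140y² = 1.
  Expand √140 as a continued fraction. a₀ = ⌊√140⌋ = 11; iterate m_{k+1} = d_k·a_k − m_k, d_{k+1} = (140 − m_{k+1}²)/d_k, a_{k+1} = ⌊(a₀ + m_{k+1})/d_{k+1}⌋ (starting m₀ = 0, d₀ = 1), with convergents p_k = a_k·p_{k-1} + p_{k-2}, q_k = a_k·q_{k-1} + q_{k-2} (p₋₁ = 1, q₋₁ = 0):
  k = 0: a₀ = 11; p₀/q₀ = 11/1; p₀² − 140·q₀² = 121 − 140 = -19.
  k = 1: m = 11, d = 19, a = ⌊(11 + 11)/19⌋ = 1; p/q = (1·11 + 1)/(1·1 + 0) = 12/1; p² − 140·q² = 144 − 140 = 4.
  k = 2: m = 8, d = 4, a = ⌊(11 + 8)/4⌋ = 4; p/q = (4·12 + 11)/(4·1 + 1) = 59/5; p² − 140·q² = 3481 − 3500 = -19.
  k = 3: m = 8, d = 19, a = ⌊(11 + 8)/19⌋ = 1; p/q = (1·59 + 12)/(1·5 + 1) = 71/6; p² − 140·q² = 5041 − 5040 = 1.
  The first convergent with p² − 140·q² = 1 gives the fundamental solution (x₁, y₁) = (71, 6).
Step 2: Apply the recurrence (x_{n+1}, y_{n+1}) = (x₁x_n + 140y₁y_n, x₁y_n + y₁x_n) repeatedly.
  From (x_1, y_1) = (71, 6): x_2 = 71·71 + 140·6·6 = 10081; y_2 = 71·6 + 6·71 = 852.
Step 3: Verify x_2² - 140·y_2² = 101626561 - 101626560 = 1 (should be 1). ✓

(x_1, y_1) = (71, 6); (x_2, y_2) = (10081, 852).


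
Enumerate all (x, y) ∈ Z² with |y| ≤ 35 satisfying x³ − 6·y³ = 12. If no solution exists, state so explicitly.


The equation is x³ - 6y³ = 12. For fixed y, x³ = 6·y³ + 12, so a solution requires the RHS to be a perfect cube.
Strategy: iterate y from -35 to 35, compute RHS = 6·y³ + 12, and check whether it is a (positive or negative) perfect cube.
Check small values of y:
  y = 0: RHS = 12 is not a perfect cube.
  y = 1: RHS = 18 is not a perfect cube.
  y = -1: RHS = 6 is not a perfect cube.
  y = 2: RHS = 60 is not a perfect cube.
  y = -2: RHS = -36 is not a perfect cube.
  y = 3: RHS = 174 is not a perfect cube.
  y = -3: RHS = -150 is not a perfect cube.
Continuing the search up to |y| = 35 finds no solutions either.
No (x, y) in the scanned range satisfies the equation.

No integer solutions with |y| ≤ 35.


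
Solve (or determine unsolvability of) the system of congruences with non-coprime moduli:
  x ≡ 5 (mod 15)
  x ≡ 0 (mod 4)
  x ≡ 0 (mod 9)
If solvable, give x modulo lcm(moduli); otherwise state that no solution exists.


Moduli 15, 4, 9 are not pairwise coprime, so CRT works modulo lcm(m_i) when all pairwise compatibility conditions hold.
Pairwise compatibility: gcd(m_i, m_j) must divide a_i - a_j for every pair.
Merge one congruence at a time:
  Start: x ≡ 5 (mod 15).
  Combine with x ≡ 0 (mod 4): gcd(15, 4) = 1; 0 - 5 = -5, which IS divisible by 1, so compatible.
    Write x = 5 + 15·t and substitute into x ≡ 0 (mod 4): 15·t ≡ 0 − 5 = -5 (mod 4).
    Reduce coefficients mod 4: 3·t ≡ 3 (mod 4).
    The inverse of 3 mod 4 is 3 (since 3·3 = 9 = 2·4 + 1), so t ≡ 3·3 = 9 ≡ 1 (mod 4).
    Then x = 5 + 15·1 = 20, valid modulo lcm(15, 4) = 60: x ≡ 20 (mod 60).
  Combine with x ≡ 0 (mod 9): gcd(60, 9) = 3, and 0 - 20 = -20 is NOT divisible by 3.
    ⇒ system is inconsistent (no integer solution).

No solution (the system is inconsistent).


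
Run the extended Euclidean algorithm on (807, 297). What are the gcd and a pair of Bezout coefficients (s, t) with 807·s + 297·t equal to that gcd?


Euclidean algorithm on (807, 297) — divide until remainder is 0:
  807 = 2 · 297 + 213
  297 = 1 · 213 + 84
  213 = 2 · 84 + 45
  84 = 1 · 45 + 39
  45 = 1 · 39 + 6
  39 = 6 · 6 + 3
  6 = 2 · 3 + 0
gcd(807, 297) = 3.
Track Bezout coefficients alongside the remainders: start with r₀ = 807 = a·1 + b·0 (s = 1, t = 0) and r₁ = 297 = a·0 + b·1 (s = 0, t = 1); each new remainder r_{k+1} = r_{k-1} − q_k·r_k inherits s_{k+1} = s_{k-1} − q_k·s_k, t_{k+1} = t_{k-1} − q_k·t_k, so r_k = a·s_k + b·t_k at every step:
  q = 2: r = 213, s = 1 − 2·0 = 1, t = 0 − 2·1 = -2  (check: 807·1 + 297·(-2) = 213)
  q = 1: r = 84, s = 0 − 1·1 = -1, t = 1 − 1·(-2) = 3  (check: 807·(-1) + 297·3 = 84)
  q = 2: r = 45, s = 1 − 2·(-1) = 3, t = -2 − 2·3 = -8  (check: 807·3 + 297·(-8) = 45)
  q = 1: r = 39, s = -1 − 1·3 = -4, t = 3 − 1·(-8) = 11  (check: 807·(-4) + 297·11 = 39)
  q = 1: r = 6, s = 3 − 1·(-4) = 7, t = -8 − 1·11 = -19  (check: 807·7 + 297·(-19) = 6)
  q = 6: r = 3, s = -4 − 6·7 = -46, t = 11 − 6·(-19) = 125  (check: 807·(-46) + 297·125 = 3)
The row with r = 3 (the gcd) gives the Bezout coefficients s = -46, t = 125.
Result: 807 · (-46) + 297 · (125) = 3.

gcd(807, 297) = 3; s = -46, t = 125 (check: 807·(-46) + 297·125 = 3).


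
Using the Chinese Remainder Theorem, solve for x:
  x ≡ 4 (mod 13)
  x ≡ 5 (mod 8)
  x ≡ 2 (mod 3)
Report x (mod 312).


Moduli 13, 8, 3 are pairwise coprime; by CRT there is a unique solution modulo M = 13 · 8 · 3 = 312.
Solve pairwise, accumulating the modulus:
  Start with x ≡ 4 (mod 13).
  Combine with x ≡ 5 (mod 8): since gcd(13, 8) = 1, we get a unique residue mod 104.
    Write x = 4 + 13·t and substitute into x ≡ 5 (mod 8): 13·t ≡ 5 − 4 = 1 (mod 8).
    Reduce coefficients mod 8: 5·t ≡ 1 (mod 8).
    The inverse of 5 mod 8 is 5 (since 5·5 = 25 = 3·8 + 1), so t ≡ 5·1 = 5 ≡ 5 (mod 8).
    Then x = 4 + 13·5 = 69, valid modulo lcm(13, 8) = 104: x ≡ 69 (mod 104).
  Combine with x ≡ 2 (mod 3): since gcd(104, 3) = 1, we get a unique residue mod 312.
    Write x = 69 + 104·t and substitute into x ≡ 2 (mod 3): 104·t ≡ 2 − 69 = -67 (mod 3).
    Reduce coefficients mod 3: 2·t ≡ 2 (mod 3).
    The inverse of 2 mod 3 is 2 (since 2·2 = 4 = 1·3 + 1), so t ≡ 2·2 = 4 ≡ 1 (mod 3).
    Then x = 69 + 104·1 = 173, valid modulo lcm(104, 3) = 312: x ≡ 173 (mod 312).
Verify: 173 mod 13 = 4 ✓, 173 mod 8 = 5 ✓, 173 mod 3 = 2 ✓.

x ≡ 173 (mod 312).


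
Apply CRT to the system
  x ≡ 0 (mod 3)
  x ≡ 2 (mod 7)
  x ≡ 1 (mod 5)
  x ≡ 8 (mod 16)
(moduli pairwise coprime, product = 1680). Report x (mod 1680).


Product of moduli M = 3 · 7 · 5 · 16 = 1680.
Merge one congruence at a time:
  Start: x ≡ 0 (mod 3).
  Combine with x ≡ 2 (mod 7); new modulus lcm = 21.
    Write x = 0 + 3·t and substitute into x ≡ 2 (mod 7): 3·t ≡ 2 − 0 = 2 (mod 7).
    The inverse of 3 mod 7 is 5 (since 3·5 = 15 = 2·7 + 1), so t ≡ 5·2 = 10 ≡ 3 (mod 7).
    Then x = 0 + 3·3 = 9, valid modulo lcm(3, 7) = 21: x ≡ 9 (mod 21).
  Combine with x ≡ 1 (mod 5); new modulus lcm = 105.
    Write x = 9 + 21·t and substitute into x ≡ 1 (mod 5): 21·t ≡ 1 − 9 = -8 (mod 5).
    Reduce coefficients mod 5: 1·t ≡ 2 (mod 5).
    So t ≡ 2 (mod 5).
    Then x = 9 + 21·2 = 51, valid modulo lcm(21, 5) = 105: x ≡ 51 (mod 105).
  Combine with x ≡ 8 (mod 16); new modulus lcm = 1680.
    Write x = 51 + 105·t and substitute into x ≡ 8 (mod 16): 105·t ≡ 8 − 51 = -43 (mod 16).
    Reduce coefficients mod 16: 9·t ≡ 5 (mod 16).
    The inverse of 9 mod 16 is 9 (since 9·9 = 81 = 5·16 + 1), so t ≡ 9·5 = 45 ≡ 13 (mod 16).
    Then x = 51 + 105·13 = 1416, valid modulo lcm(105, 16) = 1680: x ≡ 1416 (mod 1680).
Verify against each original: 1416 mod 3 = 0, 1416 mod 7 = 2, 1416 mod 5 = 1, 1416 mod 16 = 8.

x ≡ 1416 (mod 1680).


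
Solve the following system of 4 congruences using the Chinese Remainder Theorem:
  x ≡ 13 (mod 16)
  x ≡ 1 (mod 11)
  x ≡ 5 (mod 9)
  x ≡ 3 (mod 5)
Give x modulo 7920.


Product of moduli M = 16 · 11 · 9 · 5 = 7920.
Merge one congruence at a time:
  Start: x ≡ 13 (mod 16).
  Combine with x ≡ 1 (mod 11); new modulus lcm = 176.
    Write x = 13 + 16·t and substitute into x ≡ 1 (mod 11): 16·t ≡ 1 − 13 = -12 (mod 11).
    Reduce coefficients mod 11: 5·t ≡ 10 (mod 11).
    The inverse of 5 mod 11 is 9 (since 5·9 = 45 = 4·11 + 1), so t ≡ 9·10 = 90 ≡ 2 (mod 11).
    Then x = 13 + 16·2 = 45, valid modulo lcm(16, 11) = 176: x ≡ 45 (mod 176).
  Combine with x ≡ 5 (mod 9); new modulus lcm = 1584.
    Write x = 45 + 176·t and substitute into x ≡ 5 (mod 9): 176·t ≡ 5 − 45 = -40 (mod 9).
    Reduce coefficients mod 9: 5·t ≡ 5 (mod 9).
    The inverse of 5 mod 9 is 2 (since 5·2 = 10 = 1·9 + 1), so t ≡ 2·5 = 10 ≡ 1 (mod 9).
    Then x = 45 + 176·1 = 221, valid modulo lcm(176, 9) = 1584: x ≡ 221 (mod 1584).
  Combine with x ≡ 3 (mod 5); new modulus lcm = 7920.
    Write x = 221 + 1584·t and substitute into x ≡ 3 (mod 5): 1584·t ≡ 3 − 221 = -218 (mod 5).
    Reduce coefficients mod 5: 4·t ≡ 2 (mod 5).
    The inverse of 4 mod 5 is 4 (since 4·4 = 16 = 3·5 + 1), so t ≡ 4·2 = 8 ≡ 3 (mod 5).
    Then x = 221 + 1584·3 = 4973, valid modulo lcm(1584, 5) = 7920: x ≡ 4973 (mod 7920).
Verify against each original: 4973 mod 16 = 13, 4973 mod 11 = 1, 4973 mod 9 = 5, 4973 mod 5 = 3.

x ≡ 4973 (mod 7920).


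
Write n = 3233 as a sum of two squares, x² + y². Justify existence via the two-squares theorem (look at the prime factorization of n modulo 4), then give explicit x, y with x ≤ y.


Step 1: Factor n = 3233 = 53 · 61.
Step 2: Check the mod-4 condition on each prime factor: 53 ≡ 1 (mod 4), exponent 1; 61 ≡ 1 (mod 4), exponent 1.
All primes ≡ 3 (mod 4) appear to even exponent (or don't appear), so by the two-squares theorem n IS expressible as a sum of two squares.
Step 3: Build a representation. Here n = 53 · 61 is a product of primes ≡ 1 (mod 4). Each prime p ≡ 1 (mod 4) is itself a sum of two squares; find a² by testing p − a² for a perfect square:
  53: 53 − 1² = 52, 53 − 2² = 49 = 7² ⇒ 53 = 2² + 7².
  61: 61 − 1² = 60, 61 − 2² = 57, 61 − 3² = 52, 61 − 4² = 45, 61 − 5² = 36 = 6² ⇒ 61 = 5² + 6².
  Combine using the Brahmagupta–Fibonacci identity (a² + b²)(c² + d²) = (ac − bd)² + (ad + bc)² = (ac + bd)² + (ad − bc)²:
  53 · 61 = 3233: from (2² + 7²)(5² + 6²), take (2·5 − 7·6, 2·6 + 7·5) = (10 − 42, 12 + 35) = (-32, 47); dropping signs (only squares matter) gives (32, 47); check 32² + 47² = 1024 + 2209 = 3233 ✓.
Step 4: Order so x ≤ y and verify: 32² + 47² = 1024 + 2209 = 3233 = n. ✓

n = 3233 = 32² + 47² (one valid representation with x ≤ y).


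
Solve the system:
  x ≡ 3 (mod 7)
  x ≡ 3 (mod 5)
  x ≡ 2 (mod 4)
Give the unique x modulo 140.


Moduli 7, 5, 4 are pairwise coprime; by CRT there is a unique solution modulo M = 7 · 5 · 4 = 140.
Solve pairwise, accumulating the modulus:
  Start with x ≡ 3 (mod 7).
  Combine with x ≡ 3 (mod 5): since gcd(7, 5) = 1, we get a unique residue mod 35.
    Write x = 3 + 7·t and substitute into x ≡ 3 (mod 5): 7·t ≡ 3 − 3 = 0 (mod 5).
    Reduce coefficients mod 5: 2·t ≡ 0 (mod 5).
    The inverse of 2 mod 5 is 3 (since 2·3 = 6 = 1·5 + 1), so t ≡ 3·0 = 0 ≡ 0 (mod 5).
    Then x = 3 + 7·0 = 3, valid modulo lcm(7, 5) = 35: x ≡ 3 (mod 35).
  Combine with x ≡ 2 (mod 4): since gcd(35, 4) = 1, we get a unique residue mod 140.
    Write x = 3 + 35·t and substitute into x ≡ 2 (mod 4): 35·t ≡ 2 − 3 = -1 (mod 4).
    Reduce coefficients mod 4: 3·t ≡ 3 (mod 4).
    The inverse of 3 mod 4 is 3 (since 3·3 = 9 = 2·4 + 1), so t ≡ 3·3 = 9 ≡ 1 (mod 4).
    Then x = 3 + 35·1 = 38, valid modulo lcm(35, 4) = 140: x ≡ 38 (mod 140).
Verify: 38 mod 7 = 3 ✓, 38 mod 5 = 3 ✓, 38 mod 4 = 2 ✓.

x ≡ 38 (mod 140).


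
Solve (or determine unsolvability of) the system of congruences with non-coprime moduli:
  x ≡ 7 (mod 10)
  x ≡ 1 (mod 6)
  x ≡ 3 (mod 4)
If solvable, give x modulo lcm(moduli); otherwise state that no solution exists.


Moduli 10, 6, 4 are not pairwise coprime, so CRT works modulo lcm(m_i) when all pairwise compatibility conditions hold.
Pairwise compatibility: gcd(m_i, m_j) must divide a_i - a_j for every pair.
Merge one congruence at a time:
  Start: x ≡ 7 (mod 10).
  Combine with x ≡ 1 (mod 6): gcd(10, 6) = 2; 1 - 7 = -6, which IS divisible by 2, so compatible.
    Write x = 7 + 10·t and substitute into x ≡ 1 (mod 6): 10·t ≡ 1 − 7 = -6 (mod 6).
    Divide the congruence (and modulus) by g = 2: 5·t ≡ -3 (mod 3).
    Reduce coefficients mod 3: 2·t ≡ 0 (mod 3).
    The inverse of 2 mod 3 is 2 (since 2·2 = 4 = 1·3 + 1), so t ≡ 2·0 = 0 ≡ 0 (mod 3).
    Then x = 7 + 10·0 = 7, valid modulo lcm(10, 6) = 30: x ≡ 7 (mod 30).
  Combine with x ≡ 3 (mod 4): gcd(30, 4) = 2; 3 - 7 = -4, which IS divisible by 2, so compatible.
    Write x = 7 + 30·t and substitute into x ≡ 3 (mod 4): 30·t ≡ 3 − 7 = -4 (mod 4).
    Divide the congruence (and modulus) by g = 2: 15·t ≡ -2 (mod 2).
    Reduce coefficients mod 2: 1·t ≡ 0 (mod 2).
    So t ≡ 0 (mod 2).
    Then x = 7 + 30·0 = 7, valid modulo lcm(30, 4) = 60: x ≡ 7 (mod 60).
Verify: 7 mod 10 = 7, 7 mod 6 = 1, 7 mod 4 = 3.

x ≡ 7 (mod 60).


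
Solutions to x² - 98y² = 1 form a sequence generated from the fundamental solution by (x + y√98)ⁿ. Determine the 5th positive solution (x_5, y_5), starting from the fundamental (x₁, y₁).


Step 1: Find the fundamental solution (x₁, y₁) of x² - 98y² = 1.
  Expand √98 as a continued fraction. a₀ = ⌊√98⌋ = 9; iterate m_{k+1} = d_k·a_k − m_k, d_{k+1} = (98 − m_{k+1}²)/d_k, a_{k+1} = ⌊(a₀ + m_{k+1})/d_{k+1}⌋ (starting m₀ = 0, d₀ = 1), with convergents p_k = a_k·p_{k-1} + p_{k-2}, q_k = a_k·q_{k-1} + q_{k-2} (p₋₁ = 1, q₋₁ = 0):
  k = 0: a₀ = 9; p₀/q₀ = 9/1; p₀² − 98·q₀² = 81 − 98 = -17.
  k = 1: m = 9, d = 17, a = ⌊(9 + 9)/17⌋ = 1; p/q = (1·9 + 1)/(1·1 + 0) = 10/1; p² − 98·q² = 100 − 98 = 2.
  k = 2: m = 8, d = 2, a = ⌊(9 + 8)/2⌋ = 8; p/q = (8·10 + 9)/(8·1 + 1) = 89/9; p² − 98·q² = 7921 − 7938 = -17.
  k = 3: m = 8, d = 17, a = ⌊(9 + 8)/17⌋ = 1; p/q = (1·89 + 10)/(1·9 + 1) = 99/10; p² − 98·q² = 9801 − 9800 = 1.
  The first convergent with p² − 98·q² = 1 gives the fundamental solution (x₁, y₁) = (99, 10).
Step 2: Apply the recurrence (x_{n+1}, y_{n+1}) = (x₁x_n + 98y₁y_n, x₁y_n + y₁x_n) repeatedly.
  From (x_1, y_1) = (99, 10): x_2 = 99·99 + 98·10·10 = 19601; y_2 = 99·10 + 10·99 = 1980.
  From (x_2, y_2) = (19601, 1980): x_3 = 99·19601 + 98·10·1980 = 3880899; y_3 = 99·1980 + 10·19601 = 392030.
  From (x_3, y_3) = (3880899, 392030): x_4 = 99·3880899 + 98·10·392030 = 768398401; y_4 = 99·392030 + 10·3880899 = 77619960.
  From (x_4, y_4) = (768398401, 77619960): x_5 = 99·768398401 + 98·10·77619960 = 152139002499; y_5 = 99·77619960 + 10·768398401 = 15368360050.
Step 3: Verify x_5² - 98·y_5² = 23146276081390728245001 - 23146276081390728245000 = 1 (should be 1). ✓

(x_1, y_1) = (99, 10); (x_5, y_5) = (152139002499, 15368360050).


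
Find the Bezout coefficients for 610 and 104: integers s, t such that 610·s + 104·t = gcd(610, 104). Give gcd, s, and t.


Euclidean algorithm on (610, 104) — divide until remainder is 0:
  610 = 5 · 104 + 90
  104 = 1 · 90 + 14
  90 = 6 · 14 + 6
  14 = 2 · 6 + 2
  6 = 3 · 2 + 0
gcd(610, 104) = 2.
Track Bezout coefficients alongside the remainders: start with r₀ = 610 = a·1 + b·0 (s = 1, t = 0) and r₁ = 104 = a·0 + b·1 (s = 0, t = 1); each new remainder r_{k+1} = r_{k-1} − q_k·r_k inherits s_{k+1} = s_{k-1} − q_k·s_k, t_{k+1} = t_{k-1} − q_k·t_k, so r_k = a·s_k + b·t_k at every step:
  q = 5: r = 90, s = 1 − 5·0 = 1, t = 0 − 5·1 = -5  (check: 610·1 + 104·(-5) = 90)
  q = 1: r = 14, s = 0 − 1·1 = -1, t = 1 − 1·(-5) = 6  (check: 610·(-1) + 104·6 = 14)
  q = 6: r = 6, s = 1 − 6·(-1) = 7, t = -5 − 6·6 = -41  (check: 610·7 + 104·(-41) = 6)
  q = 2: r = 2, s = -1 − 2·7 = -15, t = 6 − 2·(-41) = 88  (check: 610·(-15) + 104·88 = 2)
The row with r = 2 (the gcd) gives the Bezout coefficients s = -15, t = 88.
Result: 610 · (-15) + 104 · (88) = 2.

gcd(610, 104) = 2; s = -15, t = 88 (check: 610·(-15) + 104·88 = 2).


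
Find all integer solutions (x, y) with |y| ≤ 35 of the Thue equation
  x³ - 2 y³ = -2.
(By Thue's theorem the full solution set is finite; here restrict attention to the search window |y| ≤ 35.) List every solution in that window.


The equation is x³ - 2y³ = -2. For fixed y, x³ = 2·y³ − 2, so a solution requires the RHS to be a perfect cube.
Strategy: iterate y from -35 to 35, compute RHS = 2·y³ − 2, and check whether it is a (positive or negative) perfect cube.
Check small values of y:
  y = 0: RHS = -2 is not a perfect cube.
  y = 1: RHS = 0 = (0)³ ⇒ x = 0 works.
  y = -1: RHS = -4 is not a perfect cube.
  y = 2: RHS = 14 is not a perfect cube.
  y = -2: RHS = -18 is not a perfect cube.
  y = 3: RHS = 52 is not a perfect cube.
  y = -3: RHS = -56 is not a perfect cube.
Continuing the search up to |y| = 35 finds no further solutions beyond those listed.
Collected solutions: (0, 1).

Solutions (with |y| ≤ 35): (0, 1).


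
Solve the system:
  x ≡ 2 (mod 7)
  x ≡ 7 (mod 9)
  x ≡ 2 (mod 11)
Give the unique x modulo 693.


Moduli 7, 9, 11 are pairwise coprime; by CRT there is a unique solution modulo M = 7 · 9 · 11 = 693.
Solve pairwise, accumulating the modulus:
  Start with x ≡ 2 (mod 7).
  Combine with x ≡ 7 (mod 9): since gcd(7, 9) = 1, we get a unique residue mod 63.
    Write x = 2 + 7·t and substitute into x ≡ 7 (mod 9): 7·t ≡ 7 − 2 = 5 (mod 9).
    The inverse of 7 mod 9 is 4 (since 7·4 = 28 = 3·9 + 1), so t ≡ 4·5 = 20 ≡ 2 (mod 9).
    Then x = 2 + 7·2 = 16, valid modulo lcm(7, 9) = 63: x ≡ 16 (mod 63).
  Combine with x ≡ 2 (mod 11): since gcd(63, 11) = 1, we get a unique residue mod 693.
    Write x = 16 + 63·t and substitute into x ≡ 2 (mod 11): 63·t ≡ 2 − 16 = -14 (mod 11).
    Reduce coefficients mod 11: 8·t ≡ 8 (mod 11).
    The inverse of 8 mod 11 is 7 (since 8·7 = 56 = 5·11 + 1), so t ≡ 7·8 = 56 ≡ 1 (mod 11).
    Then x = 16 + 63·1 = 79, valid modulo lcm(63, 11) = 693: x ≡ 79 (mod 693).
Verify: 79 mod 7 = 2 ✓, 79 mod 9 = 7 ✓, 79 mod 11 = 2 ✓.

x ≡ 79 (mod 693).


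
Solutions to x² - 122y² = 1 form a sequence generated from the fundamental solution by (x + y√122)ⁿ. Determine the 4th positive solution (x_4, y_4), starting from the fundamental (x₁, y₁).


Step 1: Find the fundamental solution (x₁, y₁) of x² - 122y² = 1.
  Expand √122 as a continued fraction. a₀ = ⌊√122⌋ = 11; iterate m_{k+1} = d_k·a_k − m_k, d_{k+1} = (122 − m_{k+1}²)/d_k, a_{k+1} = ⌊(a₀ + m_{k+1})/d_{k+1}⌋ (starting m₀ = 0, d₀ = 1), with convergents p_k = a_k·p_{k-1} + p_{k-2}, q_k = a_k·q_{k-1} + q_{k-2} (p₋₁ = 1, q₋₁ = 0):
  k = 0: a₀ = 11; p₀/q₀ = 11/1; p₀² − 122·q₀² = 121 − 122 = -1.
  k = 1: m = 11, d = 1, a = ⌊(11 + 11)/1⌋ = 22; p/q = (22·11 + 1)/(22·1 + 0) = 243/22; p² − 122·q² = 59049 − 59048 = 1.
  The first convergent with p² − 122·q² = 1 gives the fundamental solution (x₁, y₁) = (243, 22).
Step 2: Apply the recurrence (x_{n+1}, y_{n+1}) = (x₁x_n + 122y₁y_n, x₁y_n + y₁x_n) repeatedly.
  From (x_1, y_1) = (243, 22): x_2 = 243·243 + 122·22·22 = 118097; y_2 = 243·22 + 22·243 = 10692.
  From (x_2, y_2) = (118097, 10692): x_3 = 243·118097 + 122·22·10692 = 57394899; y_3 = 243·10692 + 22·118097 = 5196290.
  From (x_3, y_3) = (57394899, 5196290): x_4 = 243·57394899 + 122·22·5196290 = 27893802817; y_4 = 243·5196290 + 22·57394899 = 2525386248.
Step 3: Verify x_4² - 122·y_4² = 778064235593677135489 - 778064235593677135488 = 1 (should be 1). ✓

(x_1, y_1) = (243, 22); (x_4, y_4) = (27893802817, 2525386248).
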